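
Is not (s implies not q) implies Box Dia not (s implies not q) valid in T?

No, not valid

Tableau for the negation not (not (s implies not q) implies Box Dia not (s implies not q)):
1. not (not (s implies not q) implies Box Dia not (s implies not q)), 0
2. not (s implies not q), 0
3. not Box Dia not (s implies not q), 0
4. s, 0
5. q, 0
6. not Dia not (s implies not q), 1
7. s implies not q, 1
8. not q, 1
Accessibility: 0R0, 0R1, 1R1
The negation has an open branch (countermodel exists).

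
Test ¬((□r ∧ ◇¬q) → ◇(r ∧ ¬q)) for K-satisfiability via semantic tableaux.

1. ¬((□r ∧ ◇¬q) → ◇(r ∧ ¬q)), u
2. □r ∧ ◇¬q, u
3. ¬◇(r ∧ ¬q), u
4. □r, u
5. ◇¬q, u
6. ¬q, v
7. ¬(r ∧ ¬q), v
8. r, v
9. q, v
Accessibility: uRv
Branch closes: q and ¬q both at v.
(One branch shown.) All branches close.

Unsatisfiable (every branch closes)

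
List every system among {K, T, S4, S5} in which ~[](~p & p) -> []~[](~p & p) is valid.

K-tableau for the negation ~(~[](~p & p) -> []~[](~p & p)):
1. ~(~[](~p & p) -> []~[](~p & p)), 0
2. ~[](~p & p), 0
3. ~[]~[](~p & p), 0
4. ~(~p & p), 1
5. ~p, 1
6. [](~p & p), 2
Accessibility: 0R1, 0R2
Complete open branch: countermodel on a K-frame, so not valid in K.
T-tableau for the negation ~(~[](~p & p) -> []~[](~p & p)):
1. ~(~[](~p & p) -> []~[](~p & p)), 0
2. ~[](~p & p), 0
3. ~[]~[](~p & p), 0
4. ~(~p & p), 1
5. ~p, 1
6. [](~p & p), 2
7. ~p & p, 2
8. ~p, 2
9. p, 2
Accessibility: 0R0, 0R1, 0R2, 1R1, 2R2
Branch closes: p and ~p both at 2.
Every branch closes (one shown): valid in T, hence also in S4, S5 (every theorem of T is a theorem of S4 and S5).

T, S4, S5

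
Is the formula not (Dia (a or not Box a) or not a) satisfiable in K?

1. not (Dia (a or not Box a) or not a), u
2. not Dia (a or not Box a), u
3. a, u

Satisfiable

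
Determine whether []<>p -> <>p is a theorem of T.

Tableau for the negation ~([]<>p -> <>p):
1. ~([]<>p -> <>p), w0
2. []<>p, w0   [~->-rule on 1]
3. ~<>p, w0   [~->-rule on 1]
4. <>p, w0   [[]-rule on 2 via w0Rw0]
5. ~p, w0   [~<>-rule on 3 via w0Rw0]
6. p, w1   [<>-rule on 4: fresh world w1, w0Rw1]
7. <>p, w1   [[]-rule on 2 via w0Rw1]
8. ~p, w1   [~<>-rule on 3 via w0Rw1]
Accessibility: w0Rw0, w0Rw1, w1Rw1
Branch closes: p and ~p both at w1.
All branches of the negation close; one closing branch shown above.

Valid in T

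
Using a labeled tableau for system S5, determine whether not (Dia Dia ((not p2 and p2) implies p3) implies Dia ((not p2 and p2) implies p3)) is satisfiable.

1. not (Dia Dia ((not p2 and p2) implies p3) implies Dia ((not p2 and p2) implies p3)), w0
2. Dia Dia ((not p2 and p2) implies p3), w0
3. not Dia ((not p2 and p2) implies p3), w0
4. not ((not p2 and p2) implies p3), w0
5. not p2 and p2, w0
6. not p3, w0
7. not p2, w0
8. p2, w0
Accessibility: w0Rw0
Branch closes: p2 and not p2 both at w0.
(One branch shown.) All branches close.

Unsatisfiable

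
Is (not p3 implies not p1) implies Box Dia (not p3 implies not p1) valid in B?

Valid

Tableau for the negation not ((not p3 implies not p1) implies Box Dia (not p3 implies not p1)):
1. not ((not p3 implies not p1) implies Box Dia (not p3 implies not p1)), u
2. not p3 implies not p1, u
3. not Box Dia (not p3 implies not p1), u
4. not p1, u
5. not Dia (not p3 implies not p1), v
6. not (not p3 implies not p1), u
7. not p3, u
8. p1, u
Accessibility: uRu, uRv, vRu, vRv
Branch closes: p1 and not p1 both at u.
All branches of the negation close; one closing branch shown above.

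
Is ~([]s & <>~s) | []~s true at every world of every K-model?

Tableau for the negation ~(~([]s & <>~s) | []~s):
1. ~(~([]s & <>~s) | []~s), u
2. []s & <>~s, u   [~|-rule on 1]
3. ~[]~s, u   [~|-rule on 1]
4. []s, u   [&-rule on 2]
5. <>~s, u   [&-rule on 2]
6. s, v   [~[]-rule on 3: fresh world v, uRv]
7. ~s, w   [<>-rule on 5: fresh world w, uRw]
8. s, w   [[]-rule on 4 via uRw]
Accessibility: uRv, uRw
Branch closes: s and ~s both at w.
Every branch of the negation's tableau closes; the branch above is one of them.

Valid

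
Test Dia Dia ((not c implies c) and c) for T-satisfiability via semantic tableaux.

Satisfiable (open branch found)

1. Dia Dia ((not c implies c) and c), u
2. Dia ((not c implies c) and c), v   [Dia-rule on 1: fresh world v, uRv]
3. (not c implies c) and c, w   [Dia-rule on 2: fresh world w, vRw]
4. not c implies c, w   [and-rule on 3]
5. c, w   [and-rule on 3]
Accessibility: uRu, uRv, vRv, vRw, wRw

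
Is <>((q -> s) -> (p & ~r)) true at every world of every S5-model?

No, not valid

Tableau for the negation ~<>((q -> s) -> (p & ~r)):
1. ~<>((q -> s) -> (p & ~r)), w0
2. ~((q -> s) -> (p & ~r)), w0
3. q -> s, w0
4. ~(p & ~r), w0
5. s, w0
6. r, w0
Accessibility: w0Rw0
The negation has an open branch (countermodel exists).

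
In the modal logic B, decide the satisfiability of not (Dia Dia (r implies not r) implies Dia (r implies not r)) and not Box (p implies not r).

Yes, satisfiable

1. not (Dia Dia (r implies not r) implies Dia (r implies not r)) and not Box (p implies not r), 0
2. not (Dia Dia (r implies not r) implies Dia (r implies not r)), 0
3. not Box (p implies not r), 0
4. Dia Dia (r implies not r), 0
5. not Dia (r implies not r), 0
6. not (r implies not r), 0
7. r, 0
8. not (p implies not r), 1
9. p, 1
10. r, 1
11. not (r implies not r), 1
12. Dia (r implies not r), 2
13. not (r implies not r), 2
14. r, 2
15. r implies not r, 3
16. not r, 3
Accessibility: 0R0, 0R1, 0R2, 1R0, 1R1, 2R0, 2R2, 2R3, 3R2, 3R3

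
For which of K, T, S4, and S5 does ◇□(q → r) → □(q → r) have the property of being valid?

S5-tableau for the negation ¬(◇□(q → r) → □(q → r)):
1. ¬(◇□(q → r) → □(q → r)), 0
2. ◇□(q → r), 0   [¬→-rule on 1]
3. ¬□(q → r), 0   [¬→-rule on 1]
4. □(q → r), 1   [◇-rule on 2: fresh world 1, 0R1]
5. q → r, 0   [□-rule on 4 via 1R0]
6. q → r, 1   [□-rule on 4 via 1R1]
7. r, 0   [→-rule on 5 (branches; this branch)]
8. r, 1   [→-rule on 6 (branches; this branch)]
9. ¬(q → r), 2   [¬□-rule on 3: fresh world 2, 0R2]
10. q, 2   [¬→-rule on 9]
11. ¬r, 2   [¬→-rule on 9]
12. q → r, 2   [□-rule on 4 via 1R2]
13. r, 2   [→-rule on 12 (branches; this branch)]
Accessibility: 0R0, 0R1, 0R2, 1R0, 1R1, 1R2, 2R0, 2R1, 2R2
Branch closes: r and ¬r both at 2.
Every branch closes (one shown): valid in S5.
S4-tableau for the negation ¬(◇□(q → r) → □(q → r)):
1. ¬(◇□(q → r) → □(q → r)), 0
2. ◇□(q → r), 0   [¬→-rule on 1]
3. ¬□(q → r), 0   [¬→-rule on 1]
4. □(q → r), 1   [◇-rule on 2: fresh world 1, 0R1]
5. q → r, 1   [□-rule on 4 via 1R1]
6. r, 1   [→-rule on 5 (branches; this branch)]
7. ¬(q → r), 2   [¬□-rule on 3: fresh world 2, 0R2]
8. q, 2   [¬→-rule on 7]
9. ¬r, 2   [¬→-rule on 7]
Accessibility: 0R0, 0R1, 0R2, 1R1, 2R2
Complete open branch: countermodel on an S4-frame, so not valid in S4, nor in K, T (the same frame is also a K-frame and a T-frame).

S5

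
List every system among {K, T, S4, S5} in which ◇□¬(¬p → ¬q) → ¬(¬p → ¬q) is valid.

S5-tableau for the negation ¬(◇□¬(¬p → ¬q) → ¬(¬p → ¬q)):
1. ¬(◇□¬(¬p → ¬q) → ¬(¬p → ¬q)), u
2. ◇□¬(¬p → ¬q), u
3. ¬p → ¬q, u
4. ¬q, u
5. □¬(¬p → ¬q), v
6. ¬(¬p → ¬q), u
7. ¬p, u
8. q, u
Accessibility: uRu, uRv, vRu, vRv
Branch closes: q and ¬q both at u.
Every branch closes (one shown): valid in S5.
S4-tableau for the negation ¬(◇□¬(¬p → ¬q) → ¬(¬p → ¬q)):
1. ¬(◇□¬(¬p → ¬q) → ¬(¬p → ¬q)), u
2. ◇□¬(¬p → ¬q), u
3. ¬p → ¬q, u
4. ¬q, u
5. □¬(¬p → ¬q), v
6. ¬(¬p → ¬q), v
7. ¬p, v
8. q, v
Accessibility: uRu, uRv, vRv
Complete open branch: countermodel on an S4-frame, so not valid in S4, nor in K, T (the same frame is also a K-frame and a T-frame).

S5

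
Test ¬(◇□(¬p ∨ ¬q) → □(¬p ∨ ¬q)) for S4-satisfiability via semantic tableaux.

Satisfiable (open branch found)

1. ¬(◇□(¬p ∨ ¬q) → □(¬p ∨ ¬q)), 0
2. ◇□(¬p ∨ ¬q), 0
3. ¬□(¬p ∨ ¬q), 0
4. □(¬p ∨ ¬q), 1
5. ¬p ∨ ¬q, 1
6. ¬q, 1
7. ¬(¬p ∨ ¬q), 2
8. p, 2
9. q, 2
Accessibility: 0R0, 0R1, 0R2, 1R1, 2R2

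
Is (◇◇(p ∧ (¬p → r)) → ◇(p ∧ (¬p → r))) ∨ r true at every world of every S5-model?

Tableau for the negation ¬((◇◇(p ∧ (¬p → r)) → ◇(p ∧ (¬p → r))) ∨ r):
1. ¬((◇◇(p ∧ (¬p → r)) → ◇(p ∧ (¬p → r))) ∨ r), w0
2. ¬(◇◇(p ∧ (¬p → r)) → ◇(p ∧ (¬p → r))), w0
3. ¬r, w0
4. ◇◇(p ∧ (¬p → r)), w0
5. ¬◇(p ∧ (¬p → r)), w0
6. ¬(p ∧ (¬p → r)), w0
7. ¬(¬p → r), w0
8. ¬p, w0
9. ◇(p ∧ (¬p → r)), w1
10. ¬(p ∧ (¬p → r)), w1
11. ¬(¬p → r), w1
12. ¬p, w1
13. ¬r, w1
14. p ∧ (¬p → r), w2
15. p, w2
16. ¬p → r, w2
17. ¬(p ∧ (¬p → r)), w2
18. r, w2
19. ¬(¬p → r), w2
20. ¬p, w2
21. ¬r, w2
Accessibility: w0Rw0, w0Rw1, w0Rw2, w1Rw0, w1Rw1, w1Rw2, w2Rw0, w2Rw1, w2Rw2
Branch closes: p and ¬p both at w2.
Every branch of the negation's tableau closes; the branch above is one of them.

Valid in S5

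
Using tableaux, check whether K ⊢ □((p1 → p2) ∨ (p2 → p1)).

Tableau for the negation ¬□((p1 → p2) ∨ (p2 → p1)):
1. ¬□((p1 → p2) ∨ (p2 → p1)), w0
2. ¬((p1 → p2) ∨ (p2 → p1)), w1
3. ¬(p1 → p2), w1
4. ¬(p2 → p1), w1
5. p1, w1
6. ¬p2, w1
7. p2, w1
8. ¬p1, w1
Accessibility: w0Rw1
Branch closes: p2 and ¬p2 both at w1.
Every branch of the negation's tableau closes; the branch above is one of them.

Valid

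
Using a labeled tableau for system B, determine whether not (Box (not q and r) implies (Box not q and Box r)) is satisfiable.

1. not (Box (not q and r) implies (Box not q and Box r)), w0
2. Box (not q and r), w0   [neg-implies-rule on 1]
3. not (Box not q and Box r), w0   [neg-implies-rule on 1]
4. not q and r, w0   [Box-rule on 2 via w0Rw0]
5. not q, w0   [and-rule on 4]
6. r, w0   [and-rule on 4]
7. not Box r, w0   [neg-and-rule on 3 (branches; this branch)]
8. not r, w1   [neg-Box-rule on 7: fresh world w1, w0Rw1]
9. not q and r, w1   [Box-rule on 2 via w0Rw1]
10. not q, w1   [and-rule on 9]
11. r, w1   [and-rule on 9]
Accessibility: w0Rw0, w0Rw1, w1Rw0, w1Rw1
Branch closes: r and not r both at w1.
All branches of the tableau close; one closing branch shown above.

Unsatisfiable (every branch closes)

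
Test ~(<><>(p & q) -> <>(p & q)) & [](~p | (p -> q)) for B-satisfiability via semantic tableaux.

Satisfiable

1. ~(<><>(p & q) -> <>(p & q)) & [](~p | (p -> q)), u
2. ~(<><>(p & q) -> <>(p & q)), u   [&-rule on 1]
3. [](~p | (p -> q)), u   [&-rule on 1]
4. <><>(p & q), u   [~->-rule on 2]
5. ~<>(p & q), u   [~->-rule on 2]
6. ~p | (p -> q), u   [[]-rule on 3 via uRu]
7. ~(p & q), u   [~<>-rule on 5 via uRu]
8. p -> q, u   [|-rule on 6 (branches; this branch)]
9. ~q, u   [~&-rule on 7 (branches; this branch)]
10. ~p, u   [->-rule on 8 (branches; this branch)]
11. <>(p & q), v   [<>-rule on 4: fresh world v, uRv]
12. ~p | (p -> q), v   [[]-rule on 3 via uRv]
13. ~(p & q), v   [~<>-rule on 5 via uRv]
14. p -> q, v   [|-rule on 12 (branches; this branch)]
15. ~q, v   [~&-rule on 13 (branches; this branch)]
16. ~p, v   [->-rule on 14 (branches; this branch)]
17. p & q, w   [<>-rule on 11: fresh world w, vRw]
18. p, w   [&-rule on 17]
19. q, w   [&-rule on 17]
Accessibility: uRu, uRv, vRu, vRv, vRw, wRv, wRw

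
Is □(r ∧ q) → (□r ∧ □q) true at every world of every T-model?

Tableau for the negation ¬(□(r ∧ q) → (□r ∧ □q)):
1. ¬(□(r ∧ q) → (□r ∧ □q)), 0
2. □(r ∧ q), 0
3. ¬(□r ∧ □q), 0
4. r ∧ q, 0
5. r, 0
6. q, 0
7. ¬□q, 0
8. ¬q, 1
9. r ∧ q, 1
10. r, 1
11. q, 1
Accessibility: 0R0, 0R1, 1R1
Branch closes: q and ¬q both at 1.
Every branch of the negation's tableau closes; the branch above is one of them.

Yes, valid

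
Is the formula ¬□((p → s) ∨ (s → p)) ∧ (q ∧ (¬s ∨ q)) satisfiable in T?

1. ¬□((p → s) ∨ (s → p)) ∧ (q ∧ (¬s ∨ q)), u
2. ¬□((p → s) ∨ (s → p)), u
3. q ∧ (¬s ∨ q), u
4. q, u
5. ¬s ∨ q, u
6. ¬((p → s) ∨ (s → p)), v
7. ¬(p → s), v
8. ¬(s → p), v
9. p, v
10. ¬s, v
11. s, v
12. ¬p, v
Accessibility: uRu, uRv, vRv
Branch closes: s and ¬s both at v.
Every branch closes; the branch above is one of them.

Unsatisfiable (every branch closes)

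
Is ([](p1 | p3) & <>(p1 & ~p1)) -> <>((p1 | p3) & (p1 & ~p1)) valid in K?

Tableau for the negation ~(([](p1 | p3) & <>(p1 & ~p1)) -> <>((p1 | p3) & (p1 & ~p1))):
1. ~(([](p1 | p3) & <>(p1 & ~p1)) -> <>((p1 | p3) & (p1 & ~p1))), 0
2. [](p1 | p3) & <>(p1 & ~p1), 0   [~->-rule on 1]
3. ~<>((p1 | p3) & (p1 & ~p1)), 0   [~->-rule on 1]
4. [](p1 | p3), 0   [&-rule on 2]
5. <>(p1 & ~p1), 0   [&-rule on 2]
6. p1 & ~p1, 1   [<>-rule on 5: fresh world 1, 0R1]
7. p1, 1   [&-rule on 6]
8. ~p1, 1   [&-rule on 6]
Accessibility: 0R1
Branch closes: p1 and ~p1 both at 1.
Every branch of the negation's tableau closes; the branch above is one of them.

Valid in K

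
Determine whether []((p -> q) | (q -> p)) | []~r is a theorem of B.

Tableau for the negation ~([]((p -> q) | (q -> p)) | []~r):
1. ~([]((p -> q) | (q -> p)) | []~r), w0
2. ~[]((p -> q) | (q -> p)), w0
3. ~[]~r, w0
4. ~((p -> q) | (q -> p)), w1
5. ~(p -> q), w1
6. ~(q -> p), w1
7. p, w1
8. ~q, w1
9. q, w1
10. ~p, w1
Accessibility: w0Rw0, w0Rw1, w1Rw0, w1Rw1
Branch closes: q and ~q both at w1.
Every branch of the negation's tableau closes; the branch above is one of them.

Yes, valid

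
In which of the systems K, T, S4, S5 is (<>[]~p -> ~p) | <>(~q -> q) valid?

S5

S5-tableau for the negation ~((<>[]~p -> ~p) | <>(~q -> q)):
1. ~((<>[]~p -> ~p) | <>(~q -> q)), 0
2. ~(<>[]~p -> ~p), 0   [~|-rule on 1]
3. ~<>(~q -> q), 0   [~|-rule on 1]
4. <>[]~p, 0   [~->-rule on 2]
5. p, 0   [~->-rule on 2]
6. ~(~q -> q), 0   [~<>-rule on 3 via 0R0]
7. ~q, 0   [~->-rule on 6]
8. []~p, 1   [<>-rule on 4: fresh world 1, 0R1]
9. ~(~q -> q), 1   [~<>-rule on 3 via 0R1]
10. ~q, 1   [~->-rule on 9]
11. ~p, 0   [[]-rule on 8 via 1R0]
Accessibility: 0R0, 0R1, 1R0, 1R1
Branch closes: p and ~p both at 0.
Every branch closes (one shown): valid in S5.
S4-tableau for the negation ~((<>[]~p -> ~p) | <>(~q -> q)):
1. ~((<>[]~p -> ~p) | <>(~q -> q)), 0
2. ~(<>[]~p -> ~p), 0   [~|-rule on 1]
3. ~<>(~q -> q), 0   [~|-rule on 1]
4. <>[]~p, 0   [~->-rule on 2]
5. p, 0   [~->-rule on 2]
6. ~(~q -> q), 0   [~<>-rule on 3 via 0R0]
7. ~q, 0   [~->-rule on 6]
8. []~p, 1   [<>-rule on 4: fresh world 1, 0R1]
9. ~(~q -> q), 1   [~<>-rule on 3 via 0R1]
10. ~q, 1   [~->-rule on 9]
11. ~p, 1   [[]-rule on 8 via 1R1]
Accessibility: 0R0, 0R1, 1R1
Complete open branch: countermodel on an S4-frame, so not valid in S4, nor in K, T (the same frame is also a K-frame and a T-frame).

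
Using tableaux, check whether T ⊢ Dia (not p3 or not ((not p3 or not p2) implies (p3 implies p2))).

Invalid (countermodel exists)

Tableau for the negation not Dia (not p3 or not ((not p3 or not p2) implies (p3 implies p2))):
1. not Dia (not p3 or not ((not p3 or not p2) implies (p3 implies p2))), 0
2. not (not p3 or not ((not p3 or not p2) implies (p3 implies p2))), 0   [neg-Dia-rule on 1 via 0R0]
3. p3, 0   [neg-or-rule on 2]
4. (not p3 or not p2) implies (p3 implies p2), 0   [neg-or-rule on 2]
5. p3 implies p2, 0   [implies-rule on 4 (branches; this branch)]
6. p2, 0   [implies-rule on 5 (branches; this branch)]
Accessibility: 0R0
The negation has an open branch (countermodel exists).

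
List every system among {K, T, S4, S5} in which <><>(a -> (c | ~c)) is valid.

K-tableau for the negation ~<><>(a -> (c | ~c)):
1. ~<><>(a -> (c | ~c)), 0
Complete open branch: countermodel on a K-frame, so not valid in K.
T-tableau for the negation ~<><>(a -> (c | ~c)):
1. ~<><>(a -> (c | ~c)), 0
2. ~<>(a -> (c | ~c)), 0   [~<>-rule on 1 via 0R0]
3. ~(a -> (c | ~c)), 0   [~<>-rule on 2 via 0R0]
4. a, 0   [~->-rule on 3]
5. ~(c | ~c), 0   [~->-rule on 3]
6. ~c, 0   [~|-rule on 5]
7. c, 0   [~|-rule on 5]
Accessibility: 0R0
Branch closes: c and ~c both at 0.
Every branch closes (one shown): valid in T, hence also in S4, S5 (every theorem of T is a theorem of S4 and S5).

T, S4, S5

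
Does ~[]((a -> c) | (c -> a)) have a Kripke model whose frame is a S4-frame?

Unsatisfiable (every branch closes)

1. ~[]((a -> c) | (c -> a)), 0
2. ~((a -> c) | (c -> a)), 1
3. ~(a -> c), 1
4. ~(c -> a), 1
5. a, 1
6. ~c, 1
7. c, 1
8. ~a, 1
Accessibility: 0R0, 0R1, 1R1
Branch closes: c and ~c both at 1.
Every branch closes; the branch above is one of them.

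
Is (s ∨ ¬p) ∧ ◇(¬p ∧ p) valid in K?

Tableau for the negation ¬((s ∨ ¬p) ∧ ◇(¬p ∧ p)):
1. ¬((s ∨ ¬p) ∧ ◇(¬p ∧ p)), u
2. ¬◇(¬p ∧ p), u
The negation has an open branch (countermodel exists).

Not valid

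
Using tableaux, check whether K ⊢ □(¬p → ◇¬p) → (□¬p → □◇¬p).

Yes, valid

Tableau for the negation ¬(□(¬p → ◇¬p) → (□¬p → □◇¬p)):
1. ¬(□(¬p → ◇¬p) → (□¬p → □◇¬p)), w0
2. □(¬p → ◇¬p), w0
3. ¬(□¬p → □◇¬p), w0
4. □¬p, w0
5. ¬□◇¬p, w0
6. ¬◇¬p, w1
7. ¬p → ◇¬p, w1
8. ¬p, w1
9. ◇¬p, w1
10. ¬p, w2
11. p, w2
Accessibility: w0Rw1, w1Rw2
Branch closes: p and ¬p both at w2.
Every branch of the negation's tableau closes; the branch above is one of them.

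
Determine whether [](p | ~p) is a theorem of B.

Tableau for the negation ~[](p | ~p):
1. ~[](p | ~p), u
2. ~(p | ~p), v   [~[]-rule on 1: fresh world v, uRv]
3. ~p, v   [~|-rule on 2]
4. p, v   [~|-rule on 2]
Accessibility: uRu, uRv, vRu, vRv
Branch closes: p and ~p both at v.
Every branch of the negation's tableau closes; the branch above is one of them.

Valid in B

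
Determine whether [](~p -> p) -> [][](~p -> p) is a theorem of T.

Tableau for the negation ~([](~p -> p) -> [][](~p -> p)):
1. ~([](~p -> p) -> [][](~p -> p)), w0
2. [](~p -> p), w0
3. ~[][](~p -> p), w0
4. ~p -> p, w0
5. p, w0
6. ~[](~p -> p), w1
7. ~p -> p, w1
8. p, w1
9. ~(~p -> p), w2
10. ~p, w2
Accessibility: w0Rw0, w0Rw1, w1Rw1, w1Rw2, w2Rw2
The negation has an open branch (countermodel exists).

No, not valid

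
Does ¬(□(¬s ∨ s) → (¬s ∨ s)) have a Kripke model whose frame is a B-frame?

No, unsatisfiable

1. ¬(□(¬s ∨ s) → (¬s ∨ s)), u
2. □(¬s ∨ s), u
3. ¬(¬s ∨ s), u
4. s, u
5. ¬s, u
Accessibility: uRu
Branch closes: s and ¬s both at u.
(One branch shown.) All branches close.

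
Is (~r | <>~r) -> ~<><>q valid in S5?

No, not valid

Tableau for the negation ~((~r | <>~r) -> ~<><>q):
1. ~((~r | <>~r) -> ~<><>q), 0
2. ~r | <>~r, 0
3. <><>q, 0
4. <>~r, 0
5. <>q, 1
6. ~r, 2
7. q, 3
Accessibility: 0R0, 0R1, 0R2, 0R3, 1R0, 1R1, 1R2, 1R3, 2R0, 2R1, 2R2, 2R3, 3R0, 3R1, 3R2, 3R3
The negation has an open branch (countermodel exists).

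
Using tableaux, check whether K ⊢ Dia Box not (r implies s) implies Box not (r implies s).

Invalid (countermodel exists)

Tableau for the negation not (Dia Box not (r implies s) implies Box not (r implies s)):
1. not (Dia Box not (r implies s) implies Box not (r implies s)), 0
2. Dia Box not (r implies s), 0
3. not Box not (r implies s), 0
4. Box not (r implies s), 1
5. r implies s, 2
6. s, 2
Accessibility: 0R1, 0R2
The negation has an open branch (countermodel exists).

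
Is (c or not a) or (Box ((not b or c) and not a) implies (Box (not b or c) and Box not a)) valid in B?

Yes, valid

Tableau for the negation not ((c or not a) or (Box ((not b or c) and not a) implies (Box (not b or c) and Box not a))):
1. not ((c or not a) or (Box ((not b or c) and not a) implies (Box (not b or c) and Box not a))), 0
2. not (c or not a), 0
3. not (Box ((not b or c) and not a) implies (Box (not b or c) and Box not a)), 0
4. not c, 0
5. a, 0
6. Box ((not b or c) and not a), 0
7. not (Box (not b or c) and Box not a), 0
8. (not b or c) and not a, 0
9. not b or c, 0
10. not a, 0
Accessibility: 0R0
Branch closes: a and not a both at 0.
All branches of the negation close; one closing branch shown above.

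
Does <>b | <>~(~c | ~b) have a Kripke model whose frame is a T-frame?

1. <>b | <>~(~c | ~b), w0
2. <>~(~c | ~b), w0
3. ~(~c | ~b), w1
4. c, w1
5. b, w1
Accessibility: w0Rw0, w0Rw1, w1Rw1

Satisfiable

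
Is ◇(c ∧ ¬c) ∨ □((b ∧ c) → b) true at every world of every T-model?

Valid

Tableau for the negation ¬(◇(c ∧ ¬c) ∨ □((b ∧ c) → b)):
1. ¬(◇(c ∧ ¬c) ∨ □((b ∧ c) → b)), w0
2. ¬◇(c ∧ ¬c), w0   [¬∨-rule on 1]
3. ¬□((b ∧ c) → b), w0   [¬∨-rule on 1]
4. ¬(c ∧ ¬c), w0   [¬◇-rule on 2 via w0Rw0]
5. c, w0   [¬∧-rule on 4 (branches; this branch)]
6. ¬((b ∧ c) → b), w1   [¬□-rule on 3: fresh world w1, w0Rw1]
7. b ∧ c, w1   [¬→-rule on 6]
8. ¬b, w1   [¬→-rule on 6]
9. b, w1   [∧-rule on 7]
10. c, w1   [∧-rule on 7]
Accessibility: w0Rw0, w0Rw1, w1Rw1
Branch closes: b and ¬b both at w1.
Every branch of the negation's tableau closes; the branch above is one of them.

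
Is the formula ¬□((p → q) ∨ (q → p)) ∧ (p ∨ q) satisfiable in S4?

Unsatisfiable

1. ¬□((p → q) ∨ (q → p)) ∧ (p ∨ q), w0
2. ¬□((p → q) ∨ (q → p)), w0
3. p ∨ q, w0
4. q, w0
5. ¬((p → q) ∨ (q → p)), w1
6. ¬(p → q), w1
7. ¬(q → p), w1
8. p, w1
9. ¬q, w1
10. q, w1
11. ¬p, w1
Accessibility: w0Rw0, w0Rw1, w1Rw1
Branch closes: q and ¬q both at w1.
(One branch shown.) All branches close.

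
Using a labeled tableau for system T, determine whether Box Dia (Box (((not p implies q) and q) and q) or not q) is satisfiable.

Yes, satisfiable

1. Box Dia (Box (((not p implies q) and q) and q) or not q), u
2. Dia (Box (((not p implies q) and q) and q) or not q), u   [Box-rule on 1 via uRu]
3. Box (((not p implies q) and q) and q) or not q, v   [Dia-rule on 2: fresh world v, uRv]
4. Dia (Box (((not p implies q) and q) and q) or not q), v   [Box-rule on 1 via uRv]
5. not q, v   [or-rule on 3 (branches; this branch)]
6. Box (((not p implies q) and q) and q) or not q, w   [Dia-rule on 4: fresh world w, vRw]
7. not q, w   [or-rule on 6 (branches; this branch)]
Accessibility: uRu, uRv, vRv, vRw, wRw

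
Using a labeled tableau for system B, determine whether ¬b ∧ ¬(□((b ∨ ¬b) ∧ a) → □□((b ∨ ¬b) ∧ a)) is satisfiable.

Yes, satisfiable

1. ¬b ∧ ¬(□((b ∨ ¬b) ∧ a) → □□((b ∨ ¬b) ∧ a)), 0
2. ¬b, 0
3. ¬(□((b ∨ ¬b) ∧ a) → □□((b ∨ ¬b) ∧ a)), 0
4. □((b ∨ ¬b) ∧ a), 0
5. ¬□□((b ∨ ¬b) ∧ a), 0
6. (b ∨ ¬b) ∧ a, 0
7. b ∨ ¬b, 0
8. a, 0
9. ¬□((b ∨ ¬b) ∧ a), 1
10. (b ∨ ¬b) ∧ a, 1
11. b ∨ ¬b, 1
12. a, 1
13. ¬b, 1
14. ¬((b ∨ ¬b) ∧ a), 2
15. ¬a, 2
Accessibility: 0R0, 0R1, 1R0, 1R1, 1R2, 2R1, 2R2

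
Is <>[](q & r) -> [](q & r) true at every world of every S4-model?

Tableau for the negation ~(<>[](q & r) -> [](q & r)):
1. ~(<>[](q & r) -> [](q & r)), w0
2. <>[](q & r), w0
3. ~[](q & r), w0
4. [](q & r), w1
5. q & r, w1
6. q, w1
7. r, w1
8. ~(q & r), w2
9. ~r, w2
Accessibility: w0Rw0, w0Rw1, w0Rw2, w1Rw1, w2Rw2
The negation has an open branch (countermodel exists).

Not valid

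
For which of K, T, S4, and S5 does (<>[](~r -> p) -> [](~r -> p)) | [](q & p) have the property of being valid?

S5-tableau for the negation ~((<>[](~r -> p) -> [](~r -> p)) | [](q & p)):
1. ~((<>[](~r -> p) -> [](~r -> p)) | [](q & p)), u
2. ~(<>[](~r -> p) -> [](~r -> p)), u
3. ~[](q & p), u
4. <>[](~r -> p), u
5. ~[](~r -> p), u
6. ~(q & p), v
7. ~p, v
8. [](~r -> p), w
9. ~r -> p, u
10. ~r -> p, v
11. ~r -> p, w
12. p, u
13. r, v
14. p, w
15. ~(~r -> p), x
16. ~r, x
17. ~p, x
18. ~r -> p, x
19. p, x
Accessibility: uRu, uRv, uRw, uRx, vRu, vRv, vRw, vRx, wRu, wRv, wRw, wRx, xRu, xRv, xRw, xRx
Branch closes: p and ~p both at x.
Every branch closes (one shown): valid in S5.
S4-tableau for the negation ~((<>[](~r -> p) -> [](~r -> p)) | [](q & p)):
1. ~((<>[](~r -> p) -> [](~r -> p)) | [](q & p)), u
2. ~(<>[](~r -> p) -> [](~r -> p)), u
3. ~[](q & p), u
4. <>[](~r -> p), u
5. ~[](~r -> p), u
6. ~(q & p), v
7. ~p, v
8. [](~r -> p), w
9. ~r -> p, w
10. p, w
11. ~(~r -> p), x
12. ~r, x
13. ~p, x
Accessibility: uRu, uRv, uRw, uRx, vRv, wRw, xRx
Complete open branch: countermodel on an S4-frame, so not valid in S4, nor in K, T (the same frame is also a K-frame and a T-frame).

S5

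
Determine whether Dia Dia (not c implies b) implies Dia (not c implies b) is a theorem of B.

Not valid

Tableau for the negation not (Dia Dia (not c implies b) implies Dia (not c implies b)):
1. not (Dia Dia (not c implies b) implies Dia (not c implies b)), w0
2. Dia Dia (not c implies b), w0
3. not Dia (not c implies b), w0
4. not (not c implies b), w0
5. not c, w0
6. not b, w0
7. Dia (not c implies b), w1
8. not (not c implies b), w1
9. not c, w1
10. not b, w1
11. not c implies b, w2
12. b, w2
Accessibility: w0Rw0, w0Rw1, w1Rw0, w1Rw1, w1Rw2, w2Rw1, w2Rw2
The negation has an open branch (countermodel exists).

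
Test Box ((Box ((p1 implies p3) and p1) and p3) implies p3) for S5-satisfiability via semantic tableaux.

Satisfiable (open branch found)

1. Box ((Box ((p1 implies p3) and p1) and p3) implies p3), 0
2. (Box ((p1 implies p3) and p1) and p3) implies p3, 0   [Box-rule on 1 via 0R0]
3. p3, 0   [implies-rule on 2 (branches; this branch)]
Accessibility: 0R0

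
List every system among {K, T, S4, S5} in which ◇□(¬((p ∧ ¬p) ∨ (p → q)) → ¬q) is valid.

K-tableau for the negation ¬◇□(¬((p ∧ ¬p) ∨ (p → q)) → ¬q):
1. ¬◇□(¬((p ∧ ¬p) ∨ (p → q)) → ¬q), 0
Complete open branch: countermodel on a K-frame, so not valid in K.
T-tableau for the negation ¬◇□(¬((p ∧ ¬p) ∨ (p → q)) → ¬q):
1. ¬◇□(¬((p ∧ ¬p) ∨ (p → q)) → ¬q), 0
2. ¬□(¬((p ∧ ¬p) ∨ (p → q)) → ¬q), 0   [¬◇-rule on 1 via 0R0]
3. ¬(¬((p ∧ ¬p) ∨ (p → q)) → ¬q), 1   [¬□-rule on 2: fresh world 1, 0R1]
4. ¬((p ∧ ¬p) ∨ (p → q)), 1   [¬→-rule on 3]
5. q, 1   [¬→-rule on 3]
6. ¬(p ∧ ¬p), 1   [¬∨-rule on 4]
7. ¬(p → q), 1   [¬∨-rule on 4]
8. p, 1   [¬→-rule on 7]
9. ¬q, 1   [¬→-rule on 7]
Accessibility: 0R0, 0R1, 1R1
Branch closes: q and ¬q both at 1.
Every branch closes (one shown): valid in T, hence also in S4, S5 (every theorem of T is a theorem of S4 and S5).

T, S4, S5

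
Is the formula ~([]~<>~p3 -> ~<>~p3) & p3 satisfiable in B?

1. ~([]~<>~p3 -> ~<>~p3) & p3, w0
2. ~([]~<>~p3 -> ~<>~p3), w0   [&-rule on 1]
3. p3, w0   [&-rule on 1]
4. []~<>~p3, w0   [~->-rule on 2]
5. <>~p3, w0   [~->-rule on 2]
6. ~<>~p3, w0   [[]-rule on 4 via w0Rw0]
7. ~p3, w1   [<>-rule on 5: fresh world w1, w0Rw1]
8. ~<>~p3, w1   [[]-rule on 4 via w0Rw1]
9. p3, w1   [~<>-rule on 6 via w0Rw1]
Accessibility: w0Rw0, w0Rw1, w1Rw0, w1Rw1
Branch closes: p3 and ~p3 both at w1.
(One branch shown.) All branches close.

Unsatisfiable (every branch closes)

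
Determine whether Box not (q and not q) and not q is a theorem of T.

Tableau for the negation not (Box not (q and not q) and not q):
1. not (Box not (q and not q) and not q), w0
2. q, w0
Accessibility: w0Rw0
The negation has an open branch (countermodel exists).

Invalid (countermodel exists)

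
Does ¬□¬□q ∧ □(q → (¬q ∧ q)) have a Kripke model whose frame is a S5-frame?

Unsatisfiable

1. ¬□¬□q ∧ □(q → (¬q ∧ q)), u
2. ¬□¬□q, u   [∧-rule on 1]
3. □(q → (¬q ∧ q)), u   [∧-rule on 1]
4. q → (¬q ∧ q), u   [□-rule on 3 via uRu]
5. ¬q, u   [→-rule on 4 (branches; this branch)]
6. □q, v   [¬□-rule on 2: fresh world v, uRv]
7. q → (¬q ∧ q), v   [□-rule on 3 via uRv]
8. q, u   [□-rule on 6 via vRu]
Accessibility: uRu, uRv, vRu, vRv
Branch closes: q and ¬q both at u.
(One branch shown.) All branches close.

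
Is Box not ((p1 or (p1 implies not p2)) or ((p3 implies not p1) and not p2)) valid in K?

Invalid (countermodel exists)

Tableau for the negation not Box not ((p1 or (p1 implies not p2)) or ((p3 implies not p1) and not p2)):
1. not Box not ((p1 or (p1 implies not p2)) or ((p3 implies not p1) and not p2)), u
2. (p1 or (p1 implies not p2)) or ((p3 implies not p1) and not p2), v
3. (p3 implies not p1) and not p2, v
4. p3 implies not p1, v
5. not p2, v
6. not p1, v
Accessibility: uRv
The negation has an open branch (countermodel exists).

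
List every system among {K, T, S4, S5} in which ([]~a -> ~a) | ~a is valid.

T, S4, S5

T-tableau for the negation ~(([]~a -> ~a) | ~a):
1. ~(([]~a -> ~a) | ~a), u
2. ~([]~a -> ~a), u
3. a, u
4. []~a, u
5. ~a, u
Accessibility: uRu
Branch closes: a and ~a both at u.
Every branch closes (one shown): valid in T, hence also in S4, S5 (every theorem of T is a theorem of S4 and S5).
K-tableau for the negation ~(([]~a -> ~a) | ~a):
1. ~(([]~a -> ~a) | ~a), u
2. ~([]~a -> ~a), u
3. a, u
4. []~a, u
Complete open branch: countermodel on a K-frame, so not valid in K.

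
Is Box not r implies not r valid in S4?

Valid in S4

Tableau for the negation not (Box not r implies not r):
1. not (Box not r implies not r), w0
2. Box not r, w0   [neg-implies-rule on 1]
3. r, w0   [neg-implies-rule on 1]
4. not r, w0   [Box-rule on 2 via w0Rw0]
Accessibility: w0Rw0
Branch closes: r and not r both at w0.
All branches of the negation close; one closing branch shown above.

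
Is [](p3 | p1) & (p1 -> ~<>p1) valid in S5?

Not valid

Tableau for the negation ~([](p3 | p1) & (p1 -> ~<>p1)):
1. ~([](p3 | p1) & (p1 -> ~<>p1)), u
2. ~(p1 -> ~<>p1), u   [~&-rule on 1 (branches; this branch)]
3. p1, u   [~->-rule on 2]
4. <>p1, u   [~->-rule on 2]
5. p1, v   [<>-rule on 4: fresh world v, uRv]
Accessibility: uRu, uRv, vRu, vRv
The negation has an open branch (countermodel exists).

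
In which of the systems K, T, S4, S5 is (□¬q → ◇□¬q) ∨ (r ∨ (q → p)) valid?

T, S4, S5

T-tableau for the negation ¬((□¬q → ◇□¬q) ∨ (r ∨ (q → p))):
1. ¬((□¬q → ◇□¬q) ∨ (r ∨ (q → p))), w0
2. ¬(□¬q → ◇□¬q), w0
3. ¬(r ∨ (q → p)), w0
4. □¬q, w0
5. ¬◇□¬q, w0
6. ¬r, w0
7. ¬(q → p), w0
8. q, w0
9. ¬p, w0
10. ¬q, w0
Accessibility: w0Rw0
Branch closes: q and ¬q both at w0.
Every branch closes (one shown): valid in T, hence also in S4, S5 (every theorem of T is a theorem of S4 and S5).
K-tableau for the negation ¬((□¬q → ◇□¬q) ∨ (r ∨ (q → p))):
1. ¬((□¬q → ◇□¬q) ∨ (r ∨ (q → p))), w0
2. ¬(□¬q → ◇□¬q), w0
3. ¬(r ∨ (q → p)), w0
4. □¬q, w0
5. ¬◇□¬q, w0
6. ¬r, w0
7. ¬(q → p), w0
8. q, w0
9. ¬p, w0
Complete open branch: countermodel on a K-frame, so not valid in K.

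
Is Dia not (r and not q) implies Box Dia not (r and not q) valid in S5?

Valid in S5

Tableau for the negation not (Dia not (r and not q) implies Box Dia not (r and not q)):
1. not (Dia not (r and not q) implies Box Dia not (r and not q)), w0
2. Dia not (r and not q), w0   [neg-implies-rule on 1]
3. not Box Dia not (r and not q), w0   [neg-implies-rule on 1]
4. not (r and not q), w1   [Dia-rule on 2: fresh world w1, w0Rw1]
5. q, w1   [neg-and-rule on 4 (branches; this branch)]
6. not Dia not (r and not q), w2   [neg-Box-rule on 3: fresh world w2, w0Rw2]
7. r and not q, w0   [neg-Dia-rule on 6 via w2Rw0]
8. r, w0   [and-rule on 7]
9. not q, w0   [and-rule on 7]
10. r and not q, w1   [neg-Dia-rule on 6 via w2Rw1]
11. r, w1   [and-rule on 10]
12. not q, w1   [and-rule on 10]
Accessibility: w0Rw0, w0Rw1, w0Rw2, w1Rw0, w1Rw1, w1Rw2, w2Rw0, w2Rw1, w2Rw2
Branch closes: q and not q both at w1.
Every branch of the negation's tableau closes; the branch above is one of them.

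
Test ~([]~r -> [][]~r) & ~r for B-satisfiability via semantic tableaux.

Satisfiable

1. ~([]~r -> [][]~r) & ~r, 0
2. ~([]~r -> [][]~r), 0
3. ~r, 0
4. []~r, 0
5. ~[][]~r, 0
6. ~[]~r, 1
7. ~r, 1
8. r, 2
Accessibility: 0R0, 0R1, 1R0, 1R1, 1R2, 2R1, 2R2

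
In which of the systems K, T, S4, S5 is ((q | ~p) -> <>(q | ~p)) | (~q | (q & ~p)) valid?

K-tableau for the negation ~(((q | ~p) -> <>(q | ~p)) | (~q | (q & ~p))):
1. ~(((q | ~p) -> <>(q | ~p)) | (~q | (q & ~p))), w0
2. ~((q | ~p) -> <>(q | ~p)), w0
3. ~(~q | (q & ~p)), w0
4. q | ~p, w0
5. ~<>(q | ~p), w0
6. q, w0
7. ~(q & ~p), w0
8. p, w0
Complete open branch: countermodel on a K-frame, so not valid in K.
T-tableau for the negation ~(((q | ~p) -> <>(q | ~p)) | (~q | (q & ~p))):
1. ~(((q | ~p) -> <>(q | ~p)) | (~q | (q & ~p))), w0
2. ~((q | ~p) -> <>(q | ~p)), w0
3. ~(~q | (q & ~p)), w0
4. q | ~p, w0
5. ~<>(q | ~p), w0
6. q, w0
7. ~(q & ~p), w0
8. ~(q | ~p), w0
9. ~q, w0
10. p, w0
Accessibility: w0Rw0
Branch closes: q and ~q both at w0.
Every branch closes (one shown): valid in T, hence also in S4, S5 (every theorem of T is a theorem of S4 and S5).

T, S4, S5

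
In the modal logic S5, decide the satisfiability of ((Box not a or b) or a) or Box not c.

Satisfiable

1. ((Box not a or b) or a) or Box not c, u
2. Box not c, u
3. not c, u
Accessibility: uRu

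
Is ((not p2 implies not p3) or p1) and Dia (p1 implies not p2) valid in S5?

Not valid

Tableau for the negation not (((not p2 implies not p3) or p1) and Dia (p1 implies not p2)):
1. not (((not p2 implies not p3) or p1) and Dia (p1 implies not p2)), u
2. not Dia (p1 implies not p2), u
3. not (p1 implies not p2), u
4. p1, u
5. p2, u
Accessibility: uRu
The negation has an open branch (countermodel exists).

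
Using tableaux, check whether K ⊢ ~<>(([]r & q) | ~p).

Not valid

Tableau for the negation <>(([]r & q) | ~p):
1. <>(([]r & q) | ~p), w0
2. ([]r & q) | ~p, w1
3. ~p, w1
Accessibility: w0Rw1
The negation has an open branch (countermodel exists).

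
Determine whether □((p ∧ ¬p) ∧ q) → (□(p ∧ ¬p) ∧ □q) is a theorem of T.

Yes, valid

Tableau for the negation ¬(□((p ∧ ¬p) ∧ q) → (□(p ∧ ¬p) ∧ □q)):
1. ¬(□((p ∧ ¬p) ∧ q) → (□(p ∧ ¬p) ∧ □q)), w0
2. □((p ∧ ¬p) ∧ q), w0
3. ¬(□(p ∧ ¬p) ∧ □q), w0
4. (p ∧ ¬p) ∧ q, w0
5. p ∧ ¬p, w0
6. q, w0
7. p, w0
8. ¬p, w0
Accessibility: w0Rw0
Branch closes: p and ¬p both at w0.
Every branch of the negation's tableau closes; the branch above is one of them.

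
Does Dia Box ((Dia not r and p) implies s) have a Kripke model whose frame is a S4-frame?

1. Dia Box ((Dia not r and p) implies s), 0
2. Box ((Dia not r and p) implies s), 1
3. (Dia not r and p) implies s, 1
4. s, 1
Accessibility: 0R0, 0R1, 1R1

Satisfiable (open branch found)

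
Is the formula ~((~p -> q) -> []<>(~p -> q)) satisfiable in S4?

Yes, satisfiable

1. ~((~p -> q) -> []<>(~p -> q)), w0
2. ~p -> q, w0
3. ~[]<>(~p -> q), w0
4. q, w0
5. ~<>(~p -> q), w1
6. ~(~p -> q), w1
7. ~p, w1
8. ~q, w1
Accessibility: w0Rw0, w0Rw1, w1Rw1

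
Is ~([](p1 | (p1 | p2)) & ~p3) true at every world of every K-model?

Tableau for the negation [](p1 | (p1 | p2)) & ~p3:
1. [](p1 | (p1 | p2)) & ~p3, u
2. [](p1 | (p1 | p2)), u
3. ~p3, u
The negation has an open branch (countermodel exists).

Not valid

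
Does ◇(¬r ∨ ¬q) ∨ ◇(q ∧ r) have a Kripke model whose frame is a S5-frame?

1. ◇(¬r ∨ ¬q) ∨ ◇(q ∧ r), w0
2. ◇(q ∧ r), w0   [∨-rule on 1 (branches; this branch)]
3. q ∧ r, w1   [◇-rule on 2: fresh world w1, w0Rw1]
4. q, w1   [∧-rule on 3]
5. r, w1   [∧-rule on 3]
Accessibility: w0Rw0, w0Rw1, w1Rw0, w1Rw1

Satisfiable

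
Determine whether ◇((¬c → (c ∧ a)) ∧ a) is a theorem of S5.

Tableau for the negation ¬◇((¬c → (c ∧ a)) ∧ a):
1. ¬◇((¬c → (c ∧ a)) ∧ a), u
2. ¬((¬c → (c ∧ a)) ∧ a), u
3. ¬a, u
Accessibility: uRu
The negation has an open branch (countermodel exists).

Not valid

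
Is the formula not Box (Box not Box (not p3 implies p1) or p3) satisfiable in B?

Yes, satisfiable

1. not Box (Box not Box (not p3 implies p1) or p3), 0
2. not (Box not Box (not p3 implies p1) or p3), 1
3. not Box not Box (not p3 implies p1), 1
4. not p3, 1
5. Box (not p3 implies p1), 2
6. not p3 implies p1, 1
7. not p3 implies p1, 2
8. p1, 1
9. p1, 2
Accessibility: 0R0, 0R1, 1R0, 1R1, 1R2, 2R1, 2R2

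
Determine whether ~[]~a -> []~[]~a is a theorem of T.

Not valid

Tableau for the negation ~(~[]~a -> []~[]~a):
1. ~(~[]~a -> []~[]~a), w0
2. ~[]~a, w0   [~->-rule on 1]
3. ~[]~[]~a, w0   [~->-rule on 1]
4. a, w1   [~[]-rule on 2: fresh world w1, w0Rw1]
5. []~a, w2   [~[]-rule on 3: fresh world w2, w0Rw2]
6. ~a, w2   [[]-rule on 5 via w2Rw2]
Accessibility: w0Rw0, w0Rw1, w0Rw2, w1Rw1, w2Rw2
The negation has an open branch (countermodel exists).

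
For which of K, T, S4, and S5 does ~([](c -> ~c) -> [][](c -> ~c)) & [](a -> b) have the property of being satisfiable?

S4-tableau for the formula:
1. ~([](c -> ~c) -> [][](c -> ~c)) & [](a -> b), 0
2. ~([](c -> ~c) -> [][](c -> ~c)), 0
3. [](a -> b), 0
4. [](c -> ~c), 0
5. ~[][](c -> ~c), 0
6. a -> b, 0
7. c -> ~c, 0
8. b, 0
9. ~c, 0
10. ~[](c -> ~c), 1
11. a -> b, 1
12. c -> ~c, 1
13. b, 1
14. ~c, 1
15. ~(c -> ~c), 2
16. c, 2
17. a -> b, 2
18. c -> ~c, 2
19. b, 2
20. ~c, 2
Accessibility: 0R0, 0R1, 0R2, 1R1, 1R2, 2R2
Branch closes: c and ~c both at 2.
Every branch closes (one shown): unsatisfiable in S4, hence also in S5 (every S5-frame is an S4-frame).
T-tableau for the formula:
1. ~([](c -> ~c) -> [][](c -> ~c)) & [](a -> b), 0
2. ~([](c -> ~c) -> [][](c -> ~c)), 0
3. [](a -> b), 0
4. [](c -> ~c), 0
5. ~[][](c -> ~c), 0
6. a -> b, 0
7. c -> ~c, 0
8. b, 0
9. ~c, 0
10. ~[](c -> ~c), 1
11. a -> b, 1
12. c -> ~c, 1
13. b, 1
14. ~c, 1
15. ~(c -> ~c), 2
16. c, 2
Accessibility: 0R0, 0R1, 1R1, 1R2, 2R2
Complete open branch: satisfiable in T, hence also in K (this T-model is also a K-model).

K, T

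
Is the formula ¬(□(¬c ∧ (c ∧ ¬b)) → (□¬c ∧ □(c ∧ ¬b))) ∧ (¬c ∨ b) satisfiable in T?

1. ¬(□(¬c ∧ (c ∧ ¬b)) → (□¬c ∧ □(c ∧ ¬b))) ∧ (¬c ∨ b), w0
2. ¬(□(¬c ∧ (c ∧ ¬b)) → (□¬c ∧ □(c ∧ ¬b))), w0
3. ¬c ∨ b, w0
4. □(¬c ∧ (c ∧ ¬b)), w0
5. ¬(□¬c ∧ □(c ∧ ¬b)), w0
6. ¬c ∧ (c ∧ ¬b), w0
7. ¬c, w0
8. c ∧ ¬b, w0
9. c, w0
10. ¬b, w0
Accessibility: w0Rw0
Branch closes: c and ¬c both at w0.
Every branch closes; the branch above is one of them.

Unsatisfiable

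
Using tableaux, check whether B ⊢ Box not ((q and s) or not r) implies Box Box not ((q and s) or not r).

Tableau for the negation not (Box not ((q and s) or not r) implies Box Box not ((q and s) or not r)):
1. not (Box not ((q and s) or not r) implies Box Box not ((q and s) or not r)), u
2. Box not ((q and s) or not r), u
3. not Box Box not ((q and s) or not r), u
4. not ((q and s) or not r), u
5. not (q and s), u
6. r, u
7. not s, u
8. not Box not ((q and s) or not r), v
9. not ((q and s) or not r), v
10. not (q and s), v
11. r, v
12. not s, v
13. (q and s) or not r, w
14. not r, w
Accessibility: uRu, uRv, vRu, vRv, vRw, wRv, wRw
The negation has an open branch (countermodel exists).

No, not valid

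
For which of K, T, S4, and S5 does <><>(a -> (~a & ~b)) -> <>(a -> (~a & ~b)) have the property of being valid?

T-tableau for the negation ~(<><>(a -> (~a & ~b)) -> <>(a -> (~a & ~b))):
1. ~(<><>(a -> (~a & ~b)) -> <>(a -> (~a & ~b))), w0
2. <><>(a -> (~a & ~b)), w0
3. ~<>(a -> (~a & ~b)), w0
4. ~(a -> (~a & ~b)), w0
5. a, w0
6. ~(~a & ~b), w0
7. b, w0
8. <>(a -> (~a & ~b)), w1
9. ~(a -> (~a & ~b)), w1
10. a, w1
11. ~(~a & ~b), w1
12. b, w1
13. a -> (~a & ~b), w2
14. ~a & ~b, w2
15. ~a, w2
16. ~b, w2
Accessibility: w0Rw0, w0Rw1, w1Rw1, w1Rw2, w2Rw2
Complete open branch: countermodel on a T-frame, so not valid in T, nor in K (the same frame is also a K-frame).
S4-tableau for the negation ~(<><>(a -> (~a & ~b)) -> <>(a -> (~a & ~b))):
1. ~(<><>(a -> (~a & ~b)) -> <>(a -> (~a & ~b))), w0
2. <><>(a -> (~a & ~b)), w0
3. ~<>(a -> (~a & ~b)), w0
4. ~(a -> (~a & ~b)), w0
5. a, w0
6. ~(~a & ~b), w0
7. b, w0
8. <>(a -> (~a & ~b)), w1
9. ~(a -> (~a & ~b)), w1
10. a, w1
11. ~(~a & ~b), w1
12. b, w1
13. a -> (~a & ~b), w2
14. ~(a -> (~a & ~b)), w2
15. a, w2
16. ~(~a & ~b), w2
17. ~a & ~b, w2
18. ~a, w2
19. ~b, w2
Accessibility: w0Rw0, w0Rw1, w0Rw2, w1Rw1, w1Rw2, w2Rw2
Branch closes: a and ~a both at w2.
Every branch closes (one shown): valid in S4, hence also in S5 (every theorem of S4 is a theorem of S5).

S4, S5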